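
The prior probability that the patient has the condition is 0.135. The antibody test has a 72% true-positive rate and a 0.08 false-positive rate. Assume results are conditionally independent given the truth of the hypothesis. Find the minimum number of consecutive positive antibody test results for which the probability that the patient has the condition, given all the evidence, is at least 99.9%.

Prior odds = 0.135/0.865 = 27/173.
Likelihood ratio of a positive result = 0.72/0.08 = 9.
Target posterior odds = 0.999/0.001 = 999.
Need (27/173) × 9ⁿ ≥ 999, i.e. 9ⁿ ≥ 6401.
9³ = 729 falls short of 6401 but 9⁴ = 6561 reaches it, so n = 4.

4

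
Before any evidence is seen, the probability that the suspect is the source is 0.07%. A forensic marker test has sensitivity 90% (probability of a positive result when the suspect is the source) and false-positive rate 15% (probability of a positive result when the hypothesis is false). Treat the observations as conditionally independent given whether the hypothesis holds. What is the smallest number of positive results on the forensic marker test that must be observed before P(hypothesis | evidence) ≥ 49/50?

7

Prior odds: 0.0007 ÷ 0.9993 = 7/9993.
Likelihood ratio of a positive result = 0.9/0.15 = 6.
Target posterior odds = 0.98/0.02 = 49.
Need (7/9993) × 6ⁿ ≥ 49, i.e. 6ⁿ ≥ 69951.
6⁶ = 46656 falls short of 69951 but 6⁷ = 279936 reaches it, so n = 7.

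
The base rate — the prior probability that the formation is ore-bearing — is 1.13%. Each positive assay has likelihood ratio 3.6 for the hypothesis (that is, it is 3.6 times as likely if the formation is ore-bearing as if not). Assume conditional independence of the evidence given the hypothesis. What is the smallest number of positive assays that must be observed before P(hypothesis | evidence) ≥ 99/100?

8

Prior odds = 0.0113/0.9887 = 113/9887.
Likelihood ratio per positive assay = 3.6.
Target odds: 0.99 ÷ 0.01 = 99.
Need (113/9887) × 3.6ⁿ ≥ 99, i.e. 3.6ⁿ ≥ 978813/113.
3.6⁷ = 612220032/78125 falls short of 978813/113 but 3.6⁸ ≈28211.1 reaches it, so n = 8.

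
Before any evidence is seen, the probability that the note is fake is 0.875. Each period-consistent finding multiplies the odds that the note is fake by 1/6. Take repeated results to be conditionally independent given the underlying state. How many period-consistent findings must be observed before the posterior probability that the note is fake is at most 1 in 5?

2

Prior odds: 0.875 ÷ 0.125 = 7.
Likelihood ratio per period-consistent finding = 1/6.
Target posterior odds = 0.2/0.8 = 0.25.
Need 7 × (1/6)ⁿ ≤ 0.25, i.e. (1/6)ⁿ ≤ 1/28.
(1/6)¹ = 1/6 is still above 1/28 but (1/6)² = 1/36 is at or below it, so n = 2.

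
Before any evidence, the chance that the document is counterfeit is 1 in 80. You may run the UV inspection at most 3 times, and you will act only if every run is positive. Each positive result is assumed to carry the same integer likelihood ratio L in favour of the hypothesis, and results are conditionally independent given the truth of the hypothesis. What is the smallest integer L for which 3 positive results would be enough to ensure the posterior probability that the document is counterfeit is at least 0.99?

20

Prior odds = 0.0125/0.9875 = 1/79.
Target odds = 0.99/0.01 = 99.
Need L³ ≥ 99 ÷ (1/79) = 7821.
19³ = 6859 < 7821 ≤ 8000 = 20³, so L = 20.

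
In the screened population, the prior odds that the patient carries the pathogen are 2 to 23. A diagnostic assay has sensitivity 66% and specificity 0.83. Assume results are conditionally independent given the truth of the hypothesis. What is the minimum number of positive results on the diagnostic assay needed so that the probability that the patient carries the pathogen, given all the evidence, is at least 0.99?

6

Prior odds = 2/23.
False-positive rate = 1 − 0.83 = 0.17; likelihood ratio of a positive = 0.66/0.17 = 66/17.
Target odds: 0.99 ÷ 0.01 = 99.
Need (2/23) × (66/17)ⁿ ≥ 99, i.e. (66/17)ⁿ ≥ 1138.5.
(66/17)⁵ ≈882.013 falls short of 1138.5 but (66/17)⁶ ≈3424.29 reaches it, so n = 6.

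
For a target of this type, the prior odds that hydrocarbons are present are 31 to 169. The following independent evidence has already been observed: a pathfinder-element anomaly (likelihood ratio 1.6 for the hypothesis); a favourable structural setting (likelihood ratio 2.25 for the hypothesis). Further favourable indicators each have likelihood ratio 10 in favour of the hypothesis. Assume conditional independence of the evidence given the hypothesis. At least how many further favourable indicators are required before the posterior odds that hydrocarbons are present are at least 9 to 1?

2

Prior odds = 31/169.
Combined Bayes factor of the evidence already in hand = 1.6 × 2.25 = 3.6.
Odds after that evidence = (31/169) × 3.6 = 558/845.
Target odds = 9.
Need 10ⁿ ≥ 9 ÷ (558/845) = 845/62.
10¹ = 10 falls short of 845/62 but 10² = 100 reaches it, so n = 2.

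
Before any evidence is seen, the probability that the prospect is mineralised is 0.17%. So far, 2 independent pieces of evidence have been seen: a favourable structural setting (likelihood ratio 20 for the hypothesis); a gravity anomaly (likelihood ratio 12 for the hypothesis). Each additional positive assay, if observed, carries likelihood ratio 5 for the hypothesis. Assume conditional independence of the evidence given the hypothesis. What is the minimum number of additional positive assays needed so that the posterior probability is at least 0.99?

4

Prior odds = 0.0017/0.9983 = 17/9983.
Combined Bayes factor of the evidence already in hand = 20 × 12 = 240.
Odds after that evidence = (17/9983) × 240 = 4080/9983.
Target odds = 0.99/0.01 = 99.
Need 5ⁿ ≥ 99 ÷ (4080/9983) = 329439/1360.
5³ = 125 falls short of 329439/1360 but 5⁴ = 625 reaches it, so n = 4.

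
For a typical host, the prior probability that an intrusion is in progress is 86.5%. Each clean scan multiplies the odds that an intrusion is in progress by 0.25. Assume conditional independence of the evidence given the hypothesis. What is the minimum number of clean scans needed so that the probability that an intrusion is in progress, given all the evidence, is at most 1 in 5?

3

Prior odds = 0.865/0.135 = 173/27.
Likelihood ratio per clean scan = 0.25.
Target posterior odds = 0.2/0.8 = 0.25.
Need (173/27) × 0.25ⁿ ≤ 0.25, i.e. 0.25ⁿ ≤ 27/692.
0.25² = 0.0625 is still above 27/692 but 0.25³ = 0.015625 is at or below it, so n = 3.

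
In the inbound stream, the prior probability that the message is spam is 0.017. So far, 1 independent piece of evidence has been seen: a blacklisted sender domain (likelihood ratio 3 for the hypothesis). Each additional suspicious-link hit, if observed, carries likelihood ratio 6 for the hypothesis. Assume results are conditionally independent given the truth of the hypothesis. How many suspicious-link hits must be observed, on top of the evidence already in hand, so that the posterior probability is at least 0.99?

Prior odds = 0.017/0.983 = 17/983.
Bayes factor of the evidence already in hand = 3.
Odds after that evidence = (17/983) × 3 = 51/983.
Target odds = 0.99/0.01 = 99.
Need 6ⁿ ≥ 99 ÷ (51/983) = 32439/17.
6⁴ = 1296 falls short of 32439/17 but 6⁵ = 7776 reaches it, so n = 5.

5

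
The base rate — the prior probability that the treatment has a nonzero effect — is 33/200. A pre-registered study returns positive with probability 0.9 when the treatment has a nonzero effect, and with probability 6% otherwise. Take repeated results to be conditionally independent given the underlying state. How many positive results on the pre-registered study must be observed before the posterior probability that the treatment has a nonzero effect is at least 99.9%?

Prior odds: 0.165 ÷ 0.835 = 33/167.
Likelihood ratio of a positive result = 0.9/0.06 = 15.
Target odds: 0.999 ÷ 0.001 = 999.
Need (33/167) × 15ⁿ ≥ 999, i.e. 15ⁿ ≥ 55611/11.
15³ = 3375 falls short of 55611/11 but 15⁴ = 50625 reaches it, so n = 4.

4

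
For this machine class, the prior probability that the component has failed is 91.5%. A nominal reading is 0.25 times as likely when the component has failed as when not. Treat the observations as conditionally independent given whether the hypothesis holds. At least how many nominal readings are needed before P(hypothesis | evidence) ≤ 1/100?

6

Prior odds: 0.915 ÷ 0.085 = 183/17.
Likelihood ratio per nominal reading = 0.25.
Target posterior odds = 0.01/0.99 = 1/99.
Require 0.25ⁿ ≤ 1/99 ÷ (183/17) = 17/18117.
0.25⁵ = 1/1024 is still above 17/18117 but 0.25⁶ = 1/4096 is at or below it, so n = 6.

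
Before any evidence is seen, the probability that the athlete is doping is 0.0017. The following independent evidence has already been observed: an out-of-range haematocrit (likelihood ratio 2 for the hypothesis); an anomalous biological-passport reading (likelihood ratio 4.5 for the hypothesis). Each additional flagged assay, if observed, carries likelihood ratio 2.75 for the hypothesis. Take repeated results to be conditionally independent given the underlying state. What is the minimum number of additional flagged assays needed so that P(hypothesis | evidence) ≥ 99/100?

9

Prior odds = 0.0017/0.9983 = 17/9983.
Combined Bayes factor of the evidence already in hand = 2 × 4.5 = 9.
Odds after that evidence = (17/9983) × 9 = 153/9983.
Target odds = 0.99/0.01 = 99.
Need 2.75ⁿ ≥ 99 ÷ (153/9983) = 109813/17.
2.75⁸ = 214358881/65536 falls short of 109813/17 but 2.75⁹ ≈8994.86 reaches it, so n = 9.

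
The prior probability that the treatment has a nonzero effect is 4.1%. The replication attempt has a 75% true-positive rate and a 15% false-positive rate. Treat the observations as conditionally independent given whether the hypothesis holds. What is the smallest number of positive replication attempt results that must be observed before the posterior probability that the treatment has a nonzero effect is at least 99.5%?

Prior odds: 0.041 ÷ 0.959 = 41/959.
Likelihood ratio of a positive result = 0.75/0.15 = 5.
Target posterior odds = 0.995/0.005 = 199.
Require 5ⁿ ≥ 199 ÷ (41/959) = 190841/41.
5⁵ = 3125 falls short of 190841/41 but 5⁶ = 15625 reaches it, so n = 6.

6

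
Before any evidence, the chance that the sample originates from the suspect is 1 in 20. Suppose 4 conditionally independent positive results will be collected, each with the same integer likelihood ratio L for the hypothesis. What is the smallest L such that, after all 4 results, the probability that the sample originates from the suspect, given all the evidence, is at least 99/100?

7

Prior odds = 0.05/0.95 = 1/19.
Target odds = 0.99/0.01 = 99.
Need L⁴ ≥ 99 ÷ (1/19) = 1881.
6⁴ = 1296 < 1881 ≤ 2401 = 7⁴, so L = 7.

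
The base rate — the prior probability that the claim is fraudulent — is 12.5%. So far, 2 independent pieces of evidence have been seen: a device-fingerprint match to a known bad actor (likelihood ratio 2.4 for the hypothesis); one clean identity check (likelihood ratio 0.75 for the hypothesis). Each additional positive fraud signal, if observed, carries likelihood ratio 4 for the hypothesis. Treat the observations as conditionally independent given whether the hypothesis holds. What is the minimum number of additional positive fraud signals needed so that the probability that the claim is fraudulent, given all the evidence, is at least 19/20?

4

Prior odds = 0.125/0.875 = 1/7.
Combined Bayes factor of the evidence already in hand = 2.4 × 0.75 = 1.8.
Odds after that evidence = (1/7) × 1.8 = 9/35.
Target odds = 0.95/0.05 = 19.
Need 4ⁿ ≥ 19 ÷ (9/35) = 665/9.
4³ = 64 falls short of 665/9 but 4⁴ = 256 reaches it, so n = 4.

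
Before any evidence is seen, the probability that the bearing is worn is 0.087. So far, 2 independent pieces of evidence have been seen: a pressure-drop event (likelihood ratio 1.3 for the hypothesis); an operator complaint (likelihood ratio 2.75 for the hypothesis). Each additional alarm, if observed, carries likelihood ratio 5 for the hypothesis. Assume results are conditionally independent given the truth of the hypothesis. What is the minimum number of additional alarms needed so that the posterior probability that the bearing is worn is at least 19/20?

3

Prior odds = 0.087/0.913 = 87/913.
Combined Bayes factor of the evidence already in hand = 1.3 × 2.75 = 3.575.
Odds after that evidence = (87/913) × 3.575 = 1131/3320.
Target odds = 0.95/0.05 = 19.
Need 5ⁿ ≥ 19 ÷ (1131/3320) = 63080/1131.
5² = 25 falls short of 63080/1131 but 5³ = 125 reaches it, so n = 3.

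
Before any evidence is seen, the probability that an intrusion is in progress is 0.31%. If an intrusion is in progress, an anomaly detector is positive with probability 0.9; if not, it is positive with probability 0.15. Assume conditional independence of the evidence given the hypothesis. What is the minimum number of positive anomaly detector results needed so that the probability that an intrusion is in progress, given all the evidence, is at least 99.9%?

8

Prior odds = 0.0031/0.9969 = 31/9969.
Likelihood ratio of a positive = 0.9/0.15 = 6.
Target odds: 0.999 ÷ 0.001 = 999.
Need (31/9969) × 6ⁿ ≥ 999, i.e. 6ⁿ ≥ 9959031/31.
6⁷ = 279936 falls short of 9959031/31 but 6⁸ = 1679616 reaches it, so n = 8.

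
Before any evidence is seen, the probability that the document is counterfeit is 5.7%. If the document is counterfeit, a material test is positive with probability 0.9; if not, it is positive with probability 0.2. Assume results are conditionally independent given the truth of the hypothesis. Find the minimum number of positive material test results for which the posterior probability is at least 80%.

3

Prior odds = 0.057/0.943 = 57/943.
Likelihood ratio of a positive = 0.9/0.2 = 4.5.
Target posterior odds = 0.8/0.2 = 4.
Need (57/943) × 4.5ⁿ ≥ 4, i.e. 4.5ⁿ ≥ 3772/57.
4.5² = 20.25 falls short of 3772/57 but 4.5³ = 91.125 reaches it, so n = 3.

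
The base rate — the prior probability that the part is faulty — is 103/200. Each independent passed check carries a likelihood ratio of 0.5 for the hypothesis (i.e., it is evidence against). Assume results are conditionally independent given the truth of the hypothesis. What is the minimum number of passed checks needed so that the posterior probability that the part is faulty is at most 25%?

Prior odds: 0.515 ÷ 0.485 = 103/97.
Likelihood ratio per passed check = 0.5.
Target posterior odds = 0.25/0.75 = 1/3.
Require 0.5ⁿ ≤ 1/3 ÷ (103/97) = 97/309.
0.5¹ = 0.5 is still above 97/309 but 0.5² = 0.25 is at or below it, so n = 2.

2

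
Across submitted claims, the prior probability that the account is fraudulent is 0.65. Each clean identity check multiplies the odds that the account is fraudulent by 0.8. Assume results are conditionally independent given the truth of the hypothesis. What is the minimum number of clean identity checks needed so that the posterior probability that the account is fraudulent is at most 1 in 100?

24

Prior odds: 0.65 ÷ 0.35 = 13/7.
Likelihood ratio per clean identity check = 0.8.
Target posterior odds = 0.01/0.99 = 1/99.
Need (13/7) × 0.8ⁿ ≤ 1/99, i.e. 0.8ⁿ ≤ 7/1287.
0.8²³ ≈0.00590296 is still above 7/1287 but 0.8²⁴ ≈0.00472237 is at or below it, so n = 24.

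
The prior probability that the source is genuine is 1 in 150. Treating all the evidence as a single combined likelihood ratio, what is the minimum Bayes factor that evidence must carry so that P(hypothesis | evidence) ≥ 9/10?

Prior odds = (1/150)/(149/150) = 1/149.
Target odds = 0.9/0.1 = 9.
Required Bayes factor = 9 ÷ (1/149) = 1341.

1341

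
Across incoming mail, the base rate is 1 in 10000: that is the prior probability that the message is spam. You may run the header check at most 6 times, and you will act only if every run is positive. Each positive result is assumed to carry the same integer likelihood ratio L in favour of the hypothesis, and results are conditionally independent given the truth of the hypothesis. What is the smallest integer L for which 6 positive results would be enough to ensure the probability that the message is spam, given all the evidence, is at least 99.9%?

15

Prior odds = 0.0001/0.9999 = 1/9999.
Target odds = 0.999/0.001 = 999.
Need L⁶ ≥ 999 ÷ (1/9999) = 9989001.
14⁶ = 7529536 < 9989001 ≤ 11390625 = 15⁶, so L = 15.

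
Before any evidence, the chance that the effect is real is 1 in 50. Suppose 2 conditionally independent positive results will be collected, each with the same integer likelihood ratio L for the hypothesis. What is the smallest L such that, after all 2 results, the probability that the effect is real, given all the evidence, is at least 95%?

31

Prior odds = 0.02/0.98 = 1/49.
Target odds = 0.95/0.05 = 19.
Need L² ≥ 19 ÷ (1/49) = 931.
30² = 900 < 931 ≤ 961 = 31², so L = 31.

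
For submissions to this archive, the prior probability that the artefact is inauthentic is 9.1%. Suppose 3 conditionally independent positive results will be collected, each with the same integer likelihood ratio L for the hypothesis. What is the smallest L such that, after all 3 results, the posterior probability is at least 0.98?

8

Prior odds = 0.091/0.909 = 91/909.
Target odds = 0.98/0.02 = 49.
Need L³ ≥ 49 ÷ (91/909) = 6363/13.
7³ = 343 < 6363/13 ≤ 512 = 8³, so L = 8.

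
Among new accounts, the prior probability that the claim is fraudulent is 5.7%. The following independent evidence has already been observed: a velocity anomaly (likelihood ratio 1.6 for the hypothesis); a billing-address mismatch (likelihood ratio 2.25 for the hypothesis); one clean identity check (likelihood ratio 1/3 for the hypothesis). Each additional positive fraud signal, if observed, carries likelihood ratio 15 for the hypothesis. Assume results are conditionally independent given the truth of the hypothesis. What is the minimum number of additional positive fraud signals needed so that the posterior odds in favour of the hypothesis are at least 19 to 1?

Prior odds = 0.057/0.943 = 57/943.
Combined Bayes factor of the evidence already in hand = 1.6 × 2.25 × (1/3) = 1.2.
Odds after that evidence = (57/943) × 1.2 = 342/4715.
Target odds = 19.
Need 15ⁿ ≥ 19 ÷ (342/4715) = 4715/18.
15² = 225 falls short of 4715/18 but 15³ = 3375 reaches it, so n = 3.

3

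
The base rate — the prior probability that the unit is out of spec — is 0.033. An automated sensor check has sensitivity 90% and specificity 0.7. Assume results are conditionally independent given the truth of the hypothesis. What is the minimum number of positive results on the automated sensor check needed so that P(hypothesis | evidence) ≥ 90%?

6

Prior odds = 0.033/0.967 = 33/967.
False-positive rate = 1 − 0.7 = 0.3; likelihood ratio of a positive = 0.9/0.3 = 3.
Target posterior odds = 0.9/0.1 = 9.
Require 3ⁿ ≥ 9 ÷ (33/967) = 2901/11.
3⁵ = 243 falls short of 2901/11 but 3⁶ = 729 reaches it, so n = 6.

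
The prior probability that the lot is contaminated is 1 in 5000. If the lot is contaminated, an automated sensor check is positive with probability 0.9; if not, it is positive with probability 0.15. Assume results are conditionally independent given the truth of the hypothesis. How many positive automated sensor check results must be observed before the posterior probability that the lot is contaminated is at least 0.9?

6

Prior odds = 0.0002/0.9998 = 1/4999.
Likelihood ratio of a positive = 0.9/0.15 = 6.
Target odds: 0.9 ÷ 0.1 = 9.
Need (1/4999) × 6ⁿ ≥ 9, i.e. 6ⁿ ≥ 44991.
6⁵ = 7776 falls short of 44991 but 6⁶ = 46656 reaches it, so n = 6.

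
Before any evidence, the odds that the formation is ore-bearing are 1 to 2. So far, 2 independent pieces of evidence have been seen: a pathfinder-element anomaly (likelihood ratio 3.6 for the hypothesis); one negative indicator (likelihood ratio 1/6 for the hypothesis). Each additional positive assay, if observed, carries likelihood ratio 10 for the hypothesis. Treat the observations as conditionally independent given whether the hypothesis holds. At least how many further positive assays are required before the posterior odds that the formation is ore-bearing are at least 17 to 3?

Prior odds = 0.5.
Combined Bayes factor of the evidence already in hand = 3.6 × (1/6) = 0.6.
Odds after that evidence = 0.5 × 0.6 = 0.3.
Target odds = 17/3.
Need 10ⁿ ≥ 17/3 ÷ 0.3 = 170/9.
10¹ = 10 falls short of 170/9 but 10² = 100 reaches it, so n = 2.

2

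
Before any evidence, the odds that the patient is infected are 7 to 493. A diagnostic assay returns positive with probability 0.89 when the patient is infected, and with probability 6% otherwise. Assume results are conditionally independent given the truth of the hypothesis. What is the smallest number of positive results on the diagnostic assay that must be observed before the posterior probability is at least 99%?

Prior odds = 7/493.
Likelihood ratio of a positive result = 0.89/0.06 = 89/6.
Target odds: 0.99 ÷ 0.01 = 99.
Require (89/6)ⁿ ≥ 99 ÷ (7/493) = 48807/7.
(89/6)³ = 704969/216 falls short of 48807/7 but (89/6)⁴ = 62742241/1296 reaches it, so n = 4.

4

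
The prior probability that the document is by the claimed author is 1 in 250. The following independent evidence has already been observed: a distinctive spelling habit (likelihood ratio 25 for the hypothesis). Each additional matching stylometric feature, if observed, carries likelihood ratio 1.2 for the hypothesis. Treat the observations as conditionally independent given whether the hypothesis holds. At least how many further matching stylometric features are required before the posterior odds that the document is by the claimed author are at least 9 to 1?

Prior odds = 0.004/0.996 = 1/249.
Bayes factor of the evidence already in hand = 25.
Odds after that evidence = (1/249) × 25 = 25/249.
Target odds = 9.
Need 1.2ⁿ ≥ 9 ÷ (25/249) = 89.64.
1.2²⁴ ≈79.4968 falls short of 89.64 but 1.2²⁵ ≈95.3962 reaches it, so n = 25.

25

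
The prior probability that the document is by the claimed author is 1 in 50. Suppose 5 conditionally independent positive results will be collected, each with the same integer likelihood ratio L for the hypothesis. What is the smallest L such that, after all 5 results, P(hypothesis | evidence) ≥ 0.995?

Prior odds = 0.02/0.98 = 1/49.
Target odds = 0.995/0.005 = 199.
Need L⁵ ≥ 199 ÷ (1/49) = 9751.
6⁵ = 7776 < 9751 ≤ 16807 = 7⁵, so L = 7.

7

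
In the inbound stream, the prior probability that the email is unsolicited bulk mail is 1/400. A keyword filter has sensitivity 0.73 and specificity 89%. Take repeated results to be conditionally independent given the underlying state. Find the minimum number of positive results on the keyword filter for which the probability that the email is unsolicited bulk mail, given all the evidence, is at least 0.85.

Prior odds = 0.0025/0.9975 = 1/399.
False-positive rate = 1 − 0.89 = 0.11; likelihood ratio of a positive = 0.73/0.11 = 73/11.
Target odds: 0.85 ÷ 0.15 = 17/3.
Need (1/399) × (73/11)ⁿ ≥ 17/3, i.e. (73/11)ⁿ ≥ 2261.
(73/11)⁴ = 28398241/14641 falls short of 2261 but (73/11)⁵ ≈12872.1 reaches it, so n = 5.

5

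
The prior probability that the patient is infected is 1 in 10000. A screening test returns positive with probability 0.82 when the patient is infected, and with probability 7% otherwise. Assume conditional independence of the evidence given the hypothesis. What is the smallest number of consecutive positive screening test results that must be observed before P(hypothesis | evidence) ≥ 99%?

Prior odds: 0.0001 ÷ 0.9999 = 1/9999.
Likelihood ratio of a positive result = 0.82/0.07 = 82/7.
Target posterior odds = 0.99/0.01 = 99.
Need (1/9999) × (82/7)ⁿ ≥ 99, i.e. (82/7)ⁿ ≥ 989901.
(82/7)⁵ ≈220587 falls short of 989901 but (82/7)⁶ ≈2.58401e+06 reaches it, so n = 6.

6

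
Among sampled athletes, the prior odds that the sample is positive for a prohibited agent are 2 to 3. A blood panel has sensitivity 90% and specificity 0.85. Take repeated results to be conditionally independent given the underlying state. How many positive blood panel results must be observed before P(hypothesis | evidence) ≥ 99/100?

Prior odds = 2/3.
False-positive rate = 1 − 0.85 = 0.15; likelihood ratio of a positive = 0.9/0.15 = 6.
Target odds: 0.99 ÷ 0.01 = 99.
Require 6ⁿ ≥ 99 ÷ (2/3) = 148.5.
6² = 36 falls short of 148.5 but 6³ = 216 reaches it, so n = 3.

3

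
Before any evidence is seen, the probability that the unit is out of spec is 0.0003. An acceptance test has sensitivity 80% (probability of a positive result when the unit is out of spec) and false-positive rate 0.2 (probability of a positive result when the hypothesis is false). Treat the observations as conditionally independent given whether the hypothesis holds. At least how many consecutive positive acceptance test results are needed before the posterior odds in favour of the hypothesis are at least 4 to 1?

7

Prior odds = 0.0003/0.9997 = 3/9997.
Likelihood ratio of a positive result = 0.8/0.2 = 4.
Target odds = 4.
Need (3/9997) × 4ⁿ ≥ 4, i.e. 4ⁿ ≥ 39988/3.
4⁶ = 4096 falls short of 39988/3 but 4⁷ = 16384 reaches it, so n = 7.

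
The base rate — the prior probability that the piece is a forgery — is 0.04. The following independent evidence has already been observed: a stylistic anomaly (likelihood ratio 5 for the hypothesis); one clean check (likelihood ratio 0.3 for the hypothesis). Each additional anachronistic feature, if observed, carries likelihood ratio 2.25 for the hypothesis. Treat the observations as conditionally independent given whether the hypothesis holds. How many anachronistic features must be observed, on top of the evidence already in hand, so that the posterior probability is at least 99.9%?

12

Prior odds = 0.04/0.96 = 1/24.
Combined Bayes factor of the evidence already in hand = 5 × 0.3 = 1.5.
Odds after that evidence = (1/24) × 1.5 = 0.0625.
Target odds = 0.999/0.001 = 999.
Need 2.25ⁿ ≥ 999 ÷ 0.0625 = 15984.
2.25¹¹ ≈7481.83 falls short of 15984 but 2.25¹² ≈16834.1 reaches it, so n = 12.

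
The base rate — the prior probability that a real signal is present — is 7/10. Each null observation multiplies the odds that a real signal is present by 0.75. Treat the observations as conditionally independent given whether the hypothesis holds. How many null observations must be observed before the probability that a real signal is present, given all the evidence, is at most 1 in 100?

Prior odds: 0.7 ÷ 0.3 = 7/3.
Likelihood ratio per null observation = 0.75.
Target odds: 0.01 ÷ 0.99 = 1/99.
Need (7/3) × 0.75ⁿ ≤ 1/99, i.e. 0.75ⁿ ≤ 1/231.
0.75¹⁸ ≈0.00563771 is still above 1/231 but 0.75¹⁹ ≈0.00422828 is at or below it, so n = 19.

19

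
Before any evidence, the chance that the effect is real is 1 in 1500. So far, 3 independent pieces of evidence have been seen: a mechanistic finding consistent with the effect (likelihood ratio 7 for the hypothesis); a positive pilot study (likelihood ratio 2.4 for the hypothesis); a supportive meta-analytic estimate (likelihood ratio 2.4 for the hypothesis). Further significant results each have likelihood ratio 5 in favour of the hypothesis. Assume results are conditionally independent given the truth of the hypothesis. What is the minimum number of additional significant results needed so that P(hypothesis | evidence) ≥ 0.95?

Prior odds = (1/1500)/(1499/1500) = 1/1499.
Combined Bayes factor of the evidence already in hand = 7 × 2.4 × 2.4 = 40.32.
Odds after that evidence = (1/1499) × 40.32 = 1008/37475.
Target odds = 0.95/0.05 = 19.
Need 5ⁿ ≥ 19 ÷ (1008/37475) = 712025/1008.
5⁴ = 625 falls short of 712025/1008 but 5⁵ = 3125 reaches it, so n = 5.

5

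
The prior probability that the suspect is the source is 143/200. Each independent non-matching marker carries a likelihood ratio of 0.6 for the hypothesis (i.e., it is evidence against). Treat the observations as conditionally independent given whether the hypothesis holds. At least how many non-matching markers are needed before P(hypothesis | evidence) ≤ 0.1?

Prior odds: 0.715 ÷ 0.285 = 143/57.
Likelihood ratio per non-matching marker = 0.6.
Target posterior odds = 0.1/0.9 = 1/9.
Require 0.6ⁿ ≤ 1/9 ÷ (143/57) = 19/429.
0.6⁶ = 729/15625 is still above 19/429 but 0.6⁷ = 2187/78125 is at or below it, so n = 7.

7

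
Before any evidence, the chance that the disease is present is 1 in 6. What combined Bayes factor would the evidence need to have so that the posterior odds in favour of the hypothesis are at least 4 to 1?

20

Prior odds = (1/6)/(5/6) = 0.2.
Target odds = 4.
Required Bayes factor = 4 ÷ 0.2 = 20.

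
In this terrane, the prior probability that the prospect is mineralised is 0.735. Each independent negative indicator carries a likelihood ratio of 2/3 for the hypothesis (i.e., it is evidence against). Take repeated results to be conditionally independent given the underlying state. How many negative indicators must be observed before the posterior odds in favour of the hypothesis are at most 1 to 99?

14

Prior odds = 0.735/0.265 = 147/53.
Likelihood ratio per negative indicator = 2/3.
Target odds = 1/99.
Need (147/53) × (2/3)ⁿ ≤ 1/99, i.e. (2/3)ⁿ ≤ 53/14553.
(2/3)¹³ = 8192/1594323 is still above 53/14553 but (2/3)¹⁴ = 16384/4782969 is at or below it, so n = 14.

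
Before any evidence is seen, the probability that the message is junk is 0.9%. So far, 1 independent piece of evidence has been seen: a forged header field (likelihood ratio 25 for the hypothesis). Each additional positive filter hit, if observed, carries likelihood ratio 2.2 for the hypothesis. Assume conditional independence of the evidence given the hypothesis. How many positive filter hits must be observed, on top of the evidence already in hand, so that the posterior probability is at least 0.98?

7

Prior odds = 0.009/0.991 = 9/991.
Bayes factor of the evidence already in hand = 25.
Odds after that evidence = (9/991) × 25 = 225/991.
Target odds = 0.98/0.02 = 49.
Need 2.2ⁿ ≥ 49 ÷ (225/991) = 48559/225.
2.2⁶ = 1771561/15625 falls short of 48559/225 but 2.2⁷ = 19487171/78125 reaches it, so n = 7.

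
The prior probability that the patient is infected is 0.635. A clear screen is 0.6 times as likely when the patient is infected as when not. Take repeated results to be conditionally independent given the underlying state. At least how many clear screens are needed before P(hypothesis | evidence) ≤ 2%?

Prior odds = 0.635/0.365 = 127/73.
Likelihood ratio per clear screen = 0.6.
Target odds: 0.02 ÷ 0.98 = 1/49.
Need (127/73) × 0.6ⁿ ≤ 1/49, i.e. 0.6ⁿ ≤ 73/6223.
0.6⁸ = 6561/390625 is still above 73/6223 but 0.6⁹ = 19683/1953125 is at or below it, so n = 9.

9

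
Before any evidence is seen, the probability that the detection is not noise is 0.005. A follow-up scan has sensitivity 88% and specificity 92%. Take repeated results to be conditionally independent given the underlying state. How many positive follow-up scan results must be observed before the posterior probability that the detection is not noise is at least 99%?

Prior odds: 0.005 ÷ 0.995 = 1/199.
False-positive rate = 1 − 0.92 = 0.08; likelihood ratio of a positive = 0.88/0.08 = 11.
Target odds: 0.99 ÷ 0.01 = 99.
Need (1/199) × 11ⁿ ≥ 99, i.e. 11ⁿ ≥ 19701.
11⁴ = 14641 falls short of 19701 but 11⁵ = 161051 reaches it, so n = 5.

5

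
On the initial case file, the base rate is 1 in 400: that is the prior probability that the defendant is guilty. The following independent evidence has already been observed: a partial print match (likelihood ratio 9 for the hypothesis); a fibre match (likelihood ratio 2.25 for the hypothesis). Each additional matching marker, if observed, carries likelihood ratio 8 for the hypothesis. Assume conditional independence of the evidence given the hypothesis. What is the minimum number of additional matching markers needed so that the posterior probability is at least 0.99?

4

Prior odds = 0.0025/0.9975 = 1/399.
Combined Bayes factor of the evidence already in hand = 9 × 2.25 = 20.25.
Odds after that evidence = (1/399) × 20.25 = 27/532.
Target odds = 0.99/0.01 = 99.
Need 8ⁿ ≥ 99 ÷ (27/532) = 5852/3.
8³ = 512 falls short of 5852/3 but 8⁴ = 4096 reaches it, so n = 4.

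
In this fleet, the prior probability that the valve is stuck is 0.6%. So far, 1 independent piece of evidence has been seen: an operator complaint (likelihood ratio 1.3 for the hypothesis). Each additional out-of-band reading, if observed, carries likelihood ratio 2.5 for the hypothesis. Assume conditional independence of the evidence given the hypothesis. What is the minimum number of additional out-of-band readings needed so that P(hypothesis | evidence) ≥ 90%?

8

Prior odds = 0.006/0.994 = 3/497.
Bayes factor of the evidence already in hand = 1.3.
Odds after that evidence = (3/497) × 1.3 = 39/4970.
Target odds = 0.9/0.1 = 9.
Need 2.5ⁿ ≥ 9 ÷ (39/4970) = 14910/13.
2.5⁷ = 610.3515625 falls short of 14910/13 but 2.5⁸ = 390625/256 reaches it, so n = 8.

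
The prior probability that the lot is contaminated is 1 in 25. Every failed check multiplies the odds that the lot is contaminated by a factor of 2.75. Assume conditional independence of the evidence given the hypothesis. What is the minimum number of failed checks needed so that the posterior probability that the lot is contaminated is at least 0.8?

5

Prior odds = 0.04/0.96 = 1/24.
Likelihood ratio per failed check = 2.75.
Target posterior odds = 0.8/0.2 = 4.
Need (1/24) × 2.75ⁿ ≥ 4, i.e. 2.75ⁿ ≥ 96.
2.75⁴ = 57.19140625 falls short of 96 but 2.75⁵ = 161051/1024 reaches it, so n = 5.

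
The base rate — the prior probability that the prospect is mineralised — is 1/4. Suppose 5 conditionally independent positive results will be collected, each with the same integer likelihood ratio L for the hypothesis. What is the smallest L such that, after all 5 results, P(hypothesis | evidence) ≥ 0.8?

Prior odds = 0.25/0.75 = 1/3.
Target odds = 0.8/0.2 = 4.
Need L⁵ ≥ 4 ÷ (1/3) = 12.
1⁵ = 1 < 12 ≤ 32 = 2⁵, so L = 2.

2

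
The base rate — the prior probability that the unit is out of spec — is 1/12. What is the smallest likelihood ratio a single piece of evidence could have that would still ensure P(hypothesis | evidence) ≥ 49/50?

539

Prior odds = (1/12)/(11/12) = 1/11.
Target odds = 0.98/0.02 = 49.
Required Bayes factor = 49 ÷ (1/11) = 539.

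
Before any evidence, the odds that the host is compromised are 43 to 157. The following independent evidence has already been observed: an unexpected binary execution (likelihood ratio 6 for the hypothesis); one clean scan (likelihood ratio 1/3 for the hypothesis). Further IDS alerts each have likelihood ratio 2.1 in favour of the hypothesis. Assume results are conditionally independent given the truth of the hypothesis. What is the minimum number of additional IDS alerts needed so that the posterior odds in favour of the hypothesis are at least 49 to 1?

7

Prior odds = 43/157.
Combined Bayes factor of the evidence already in hand = 6 × (1/3) = 2.
Odds after that evidence = (43/157) × 2 = 86/157.
Target odds = 49.
Need 2.1ⁿ ≥ 49 ÷ (86/157) = 7693/86.
2.1⁶ = 85766121/1000000 falls short of 7693/86 but 2.1⁷ ≈180.109 reaches it, so n = 7.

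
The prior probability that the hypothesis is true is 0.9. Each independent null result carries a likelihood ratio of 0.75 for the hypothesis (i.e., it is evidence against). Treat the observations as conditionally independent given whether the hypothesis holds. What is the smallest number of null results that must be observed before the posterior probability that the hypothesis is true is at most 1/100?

24

Prior odds: 0.9 ÷ 0.1 = 9.
Likelihood ratio per null result = 0.75.
Target odds: 0.01 ÷ 0.99 = 1/99.
Need 9 × 0.75ⁿ ≤ 1/99, i.e. 0.75ⁿ ≤ 1/891.
0.75²³ ≈0.00133786 is still above 1/891 but 0.75²⁴ ≈0.00100339 is at or below it, so n = 24.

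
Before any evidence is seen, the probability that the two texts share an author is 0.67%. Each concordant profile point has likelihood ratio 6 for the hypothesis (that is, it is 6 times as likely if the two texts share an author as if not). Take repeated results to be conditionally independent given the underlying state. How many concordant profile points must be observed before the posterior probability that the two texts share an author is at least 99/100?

6

Prior odds = 0.0067/0.9933 = 67/9933.
Likelihood ratio per concordant profile point = 6.
Target posterior odds = 0.99/0.01 = 99.
Need (67/9933) × 6ⁿ ≥ 99, i.e. 6ⁿ ≥ 983367/67.
6⁵ = 7776 falls short of 983367/67 but 6⁶ = 46656 reaches it, so n = 6.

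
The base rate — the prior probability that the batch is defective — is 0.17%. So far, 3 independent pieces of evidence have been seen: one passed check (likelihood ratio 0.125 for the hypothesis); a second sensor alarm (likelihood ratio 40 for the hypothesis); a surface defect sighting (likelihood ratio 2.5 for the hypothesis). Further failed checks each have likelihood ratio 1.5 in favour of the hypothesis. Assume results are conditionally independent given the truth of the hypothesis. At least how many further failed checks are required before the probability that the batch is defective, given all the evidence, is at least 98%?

Prior odds = 0.0017/0.9983 = 17/9983.
Combined Bayes factor of the evidence already in hand = 0.125 × 40 × 2.5 = 12.5.
Odds after that evidence = (17/9983) × 12.5 = 425/19966.
Target odds = 0.98/0.02 = 49.
Need 1.5ⁿ ≥ 49 ÷ (425/19966) = 978334/425.
1.5¹⁹ ≈2216.84 falls short of 978334/425 but 1.5²⁰ ≈3325.26 reaches it, so n = 20.

20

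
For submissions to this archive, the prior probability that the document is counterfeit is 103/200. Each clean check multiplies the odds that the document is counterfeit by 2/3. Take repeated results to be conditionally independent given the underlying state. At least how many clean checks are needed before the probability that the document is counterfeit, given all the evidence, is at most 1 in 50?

10

Prior odds = 0.515/0.485 = 103/97.
Likelihood ratio per clean check = 2/3.
Target posterior odds = 0.02/0.98 = 1/49.
Need (103/97) × (2/3)ⁿ ≤ 1/49, i.e. (2/3)ⁿ ≤ 97/5047.
(2/3)⁹ = 512/19683 is still above 97/5047 but (2/3)¹⁰ = 1024/59049 is at or below it, so n = 10.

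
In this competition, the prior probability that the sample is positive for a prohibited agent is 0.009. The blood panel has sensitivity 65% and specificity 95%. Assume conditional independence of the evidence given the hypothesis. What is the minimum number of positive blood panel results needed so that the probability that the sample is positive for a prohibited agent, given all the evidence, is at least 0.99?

Prior odds = 0.009/0.991 = 9/991.
False-positive rate = 1 − 0.95 = 0.05; likelihood ratio of a positive = 0.65/0.05 = 13.
Target posterior odds = 0.99/0.01 = 99.
Require 13ⁿ ≥ 99 ÷ (9/991) = 10901.
13³ = 2197 falls short of 10901 but 13⁴ = 28561 reaches it, so n = 4.

4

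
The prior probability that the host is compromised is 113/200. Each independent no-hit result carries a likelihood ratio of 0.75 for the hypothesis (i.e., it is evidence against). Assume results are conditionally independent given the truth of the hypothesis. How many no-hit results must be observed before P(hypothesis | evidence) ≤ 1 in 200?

20

Prior odds: 0.565 ÷ 0.435 = 113/87.
Likelihood ratio per no-hit result = 0.75.
Target posterior odds = 0.005/0.995 = 1/199.
Require 0.75ⁿ ≤ 1/199 ÷ (113/87) = 87/22487.
0.75¹⁹ ≈0.00422828 is still above 87/22487 but 0.75²⁰ ≈0.00317121 is at or below it, so n = 20.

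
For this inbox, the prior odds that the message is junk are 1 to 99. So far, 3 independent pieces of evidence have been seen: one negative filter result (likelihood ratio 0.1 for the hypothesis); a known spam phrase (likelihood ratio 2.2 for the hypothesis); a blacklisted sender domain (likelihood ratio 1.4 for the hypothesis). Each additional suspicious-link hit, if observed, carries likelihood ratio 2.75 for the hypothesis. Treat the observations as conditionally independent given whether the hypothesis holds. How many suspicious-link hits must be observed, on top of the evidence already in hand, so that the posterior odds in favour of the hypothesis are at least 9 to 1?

Prior odds = 1/99.
Combined Bayes factor of the evidence already in hand = 0.1 × 2.2 × 1.4 = 0.308.
Odds after that evidence = (1/99) × 0.308 = 7/2250.
Target odds = 9.
Need 2.75ⁿ ≥ 9 ÷ (7/2250) = 20250/7.
2.75⁷ = 19487171/16384 falls short of 20250/7 but 2.75⁸ = 214358881/65536 reaches it, so n = 8.

8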